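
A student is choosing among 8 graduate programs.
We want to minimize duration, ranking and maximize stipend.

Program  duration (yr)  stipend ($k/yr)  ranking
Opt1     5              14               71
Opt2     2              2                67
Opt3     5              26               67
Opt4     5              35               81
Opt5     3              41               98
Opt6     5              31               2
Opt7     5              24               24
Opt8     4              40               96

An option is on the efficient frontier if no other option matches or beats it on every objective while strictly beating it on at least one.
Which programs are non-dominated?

Opt1: dominated by Opt3 (duration 5≤5, stipend 26≥14, ranking 67≤71).
Opt2: not dominated (best duration).
Opt3: dominated by Opt6 (duration 5≤5, stipend 31≥26, ranking 2≤67).
Opt4: not dominated.
Opt5: not dominated (best stipend).
Opt6: not dominated (best ranking).
Opt7: dominated by Opt6 (duration 5≤5, stipend 31≥24, ranking 2≤24).
Opt8: not dominated.

Opt2, Opt4, Opt5, Opt6, Opt8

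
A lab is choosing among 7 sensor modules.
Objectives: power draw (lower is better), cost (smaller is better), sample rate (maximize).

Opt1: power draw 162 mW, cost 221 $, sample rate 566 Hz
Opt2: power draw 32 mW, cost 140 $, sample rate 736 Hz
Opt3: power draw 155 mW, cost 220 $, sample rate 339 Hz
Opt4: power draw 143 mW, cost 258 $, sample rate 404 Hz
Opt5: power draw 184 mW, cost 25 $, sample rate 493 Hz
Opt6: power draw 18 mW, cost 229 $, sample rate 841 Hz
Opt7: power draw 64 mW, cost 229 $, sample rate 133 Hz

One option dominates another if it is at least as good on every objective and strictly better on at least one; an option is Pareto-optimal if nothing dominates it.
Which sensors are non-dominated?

Opt1: dominated by Opt2 (power draw 32≤162, cost 140≤221, sample rate 736≥566).
Opt2: not dominated.
Opt3: dominated by Opt2 (power draw 32≤155, cost 140≤220, sample rate 736≥339).
Opt4: dominated by Opt2 (power draw 32≤143, cost 140≤258, sample rate 736≥404).
Opt5: not dominated (best cost).
Opt6: not dominated (best power draw).
Opt7: dominated by Opt2 (power draw 32≤64, cost 140≤229, sample rate 736≥133).

Opt2, Opt5, Opt6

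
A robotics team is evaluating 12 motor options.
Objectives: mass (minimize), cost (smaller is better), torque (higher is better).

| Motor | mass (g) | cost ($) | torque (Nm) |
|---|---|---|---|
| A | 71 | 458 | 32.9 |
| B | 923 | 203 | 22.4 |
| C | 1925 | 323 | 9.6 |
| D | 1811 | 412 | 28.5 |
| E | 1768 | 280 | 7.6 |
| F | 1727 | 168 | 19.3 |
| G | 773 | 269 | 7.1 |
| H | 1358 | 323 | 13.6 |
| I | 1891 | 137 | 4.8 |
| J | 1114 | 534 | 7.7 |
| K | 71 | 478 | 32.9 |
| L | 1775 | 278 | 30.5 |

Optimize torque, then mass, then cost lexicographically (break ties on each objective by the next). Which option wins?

First maximize torque: best is 32.9, kept {A, K}.
Then minimize mass: best is 71, kept {A, K}.
Then minimize cost: best is 458, kept {A}.

A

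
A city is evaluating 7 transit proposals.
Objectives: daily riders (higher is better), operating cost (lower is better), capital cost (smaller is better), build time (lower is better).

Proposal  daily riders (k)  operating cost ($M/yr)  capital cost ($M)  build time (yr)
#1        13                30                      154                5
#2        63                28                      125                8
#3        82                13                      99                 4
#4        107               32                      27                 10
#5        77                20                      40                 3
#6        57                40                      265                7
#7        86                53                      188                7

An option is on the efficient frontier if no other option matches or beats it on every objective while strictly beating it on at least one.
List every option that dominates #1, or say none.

#3: daily riders 82≥13, operating cost 13≤30, capital cost 99≤154, build time 4≤5 — dominates #1.
#5: daily riders 77≥13, operating cost 20≤30, capital cost 40≤154, build time 3≤5 — dominates #1.
Others (#2, #4, #6, #7) are each worse than #1 on at least one objective.

#3, #5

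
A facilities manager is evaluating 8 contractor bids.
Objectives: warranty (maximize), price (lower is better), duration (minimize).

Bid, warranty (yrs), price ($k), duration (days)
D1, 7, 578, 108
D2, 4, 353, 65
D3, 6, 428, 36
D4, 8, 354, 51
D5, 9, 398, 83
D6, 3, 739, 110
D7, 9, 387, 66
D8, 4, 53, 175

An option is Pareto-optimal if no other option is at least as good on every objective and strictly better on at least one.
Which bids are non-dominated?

D2, D3, D4, D7, D8

D1: dominated by D4 (warranty 8≥7, price 354≤578, duration 51≤108).
D2: not dominated.
D3: not dominated (best duration).
D4: not dominated.
D5: dominated by D7 (warranty 9≥9, price 387≤398, duration 66≤83).
D6: dominated by D1 (warranty 7≥3, price 578≤739, duration 108≤110).
D7: not dominated.
D8: not dominated (best price).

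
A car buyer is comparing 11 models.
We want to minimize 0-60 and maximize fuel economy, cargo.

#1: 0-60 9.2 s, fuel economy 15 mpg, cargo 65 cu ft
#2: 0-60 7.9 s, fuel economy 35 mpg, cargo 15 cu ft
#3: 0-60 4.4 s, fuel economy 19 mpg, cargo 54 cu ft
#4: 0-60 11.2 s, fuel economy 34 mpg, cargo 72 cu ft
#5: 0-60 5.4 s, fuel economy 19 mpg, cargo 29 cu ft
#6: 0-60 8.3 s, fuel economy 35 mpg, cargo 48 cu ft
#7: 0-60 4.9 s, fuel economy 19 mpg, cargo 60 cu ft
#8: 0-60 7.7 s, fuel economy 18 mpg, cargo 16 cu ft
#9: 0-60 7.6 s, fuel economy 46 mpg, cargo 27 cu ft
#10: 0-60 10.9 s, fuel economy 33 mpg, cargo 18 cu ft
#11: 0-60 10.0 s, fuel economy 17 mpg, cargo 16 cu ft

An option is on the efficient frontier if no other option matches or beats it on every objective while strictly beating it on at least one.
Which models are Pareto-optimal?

#1, #3, #4, #6, #7, #9

#1: not dominated.
#2: dominated by #9 (0-60 7.6≤7.9, fuel economy 46≥35, cargo 27≥15).
#3: not dominated (best 0-60).
#4: not dominated (best cargo).
#5: dominated by #3 (0-60 4.4≤5.4, fuel economy 19≥19, cargo 54≥29).
#6: not dominated.
#7: not dominated.
#8: dominated by #3 (0-60 4.4≤7.7, fuel economy 19≥18, cargo 54≥16).
#9: not dominated (best fuel economy).
#10: dominated by #6 (0-60 8.3≤10.9, fuel economy 35≥33, cargo 48≥18).
#11: dominated by #3 (0-60 4.4≤10.0, fuel economy 19≥17, cargo 54≥16).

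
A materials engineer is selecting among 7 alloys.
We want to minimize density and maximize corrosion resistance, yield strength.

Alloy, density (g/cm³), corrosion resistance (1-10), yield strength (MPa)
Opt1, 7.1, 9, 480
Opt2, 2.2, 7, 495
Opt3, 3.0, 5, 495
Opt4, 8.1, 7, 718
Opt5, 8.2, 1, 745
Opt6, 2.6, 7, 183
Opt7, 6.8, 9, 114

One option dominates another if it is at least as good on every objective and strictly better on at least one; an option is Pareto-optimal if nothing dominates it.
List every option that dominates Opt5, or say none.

Opt1: worse on yield strength (480 vs 745).
Opt2: worse on yield strength (495 vs 745).
Opt3: worse on yield strength (495 vs 745).
Opt4: worse on yield strength (718 vs 745).
Opt6: worse on yield strength (183 vs 745).
Opt7: worse on yield strength (114 vs 745).
No option dominates Opt5.

none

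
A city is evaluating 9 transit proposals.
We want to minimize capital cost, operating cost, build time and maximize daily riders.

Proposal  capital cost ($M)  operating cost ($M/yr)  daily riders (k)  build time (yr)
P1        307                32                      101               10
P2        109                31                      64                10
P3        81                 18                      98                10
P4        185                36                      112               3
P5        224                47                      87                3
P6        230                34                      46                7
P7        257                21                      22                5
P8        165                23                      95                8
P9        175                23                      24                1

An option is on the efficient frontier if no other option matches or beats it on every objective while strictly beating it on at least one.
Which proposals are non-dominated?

P1: not dominated.
P2: dominated by P3 (capital cost 81≤109, operating cost 18≤31, daily riders 98≥64, build time 10≤10).
P3: not dominated (best capital cost).
P4: not dominated (best daily riders).
P5: dominated by P4 (capital cost 185≤224, operating cost 36≤47, daily riders 112≥87, build time 3≤3).
P6: not dominated.
P7: not dominated.
P8: not dominated.
P9: not dominated (best build time).

P1, P3, P4, P6, P7, P8, P9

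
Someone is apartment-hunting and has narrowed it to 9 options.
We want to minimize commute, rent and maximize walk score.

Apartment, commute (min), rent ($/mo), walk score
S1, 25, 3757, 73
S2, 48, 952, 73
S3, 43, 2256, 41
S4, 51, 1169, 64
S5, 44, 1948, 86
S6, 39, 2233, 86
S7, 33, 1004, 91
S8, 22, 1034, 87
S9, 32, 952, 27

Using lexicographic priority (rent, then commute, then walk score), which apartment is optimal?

First minimize rent: best is 952, kept {S2, S9}.
Then minimize commute: best is 32, kept {S9}.

S9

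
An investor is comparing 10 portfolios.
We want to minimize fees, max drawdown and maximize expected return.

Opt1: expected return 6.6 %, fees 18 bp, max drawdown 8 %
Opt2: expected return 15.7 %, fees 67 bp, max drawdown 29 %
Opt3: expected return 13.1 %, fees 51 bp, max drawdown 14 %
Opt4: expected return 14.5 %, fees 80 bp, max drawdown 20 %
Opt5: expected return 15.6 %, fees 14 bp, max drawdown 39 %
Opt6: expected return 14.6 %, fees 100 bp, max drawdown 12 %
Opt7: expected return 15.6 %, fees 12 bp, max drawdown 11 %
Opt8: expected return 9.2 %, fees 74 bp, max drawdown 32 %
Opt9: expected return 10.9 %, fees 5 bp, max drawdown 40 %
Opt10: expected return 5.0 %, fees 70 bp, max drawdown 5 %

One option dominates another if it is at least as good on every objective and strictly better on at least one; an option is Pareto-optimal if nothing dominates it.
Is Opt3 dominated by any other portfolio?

Opt7 vs Opt3: expected return 15.6≥13.1, fees 12≤51, max drawdown 11≤14 — Opt7 is at least as good on every objective and strictly better on at least one, so Opt7 dominates Opt3.

Yes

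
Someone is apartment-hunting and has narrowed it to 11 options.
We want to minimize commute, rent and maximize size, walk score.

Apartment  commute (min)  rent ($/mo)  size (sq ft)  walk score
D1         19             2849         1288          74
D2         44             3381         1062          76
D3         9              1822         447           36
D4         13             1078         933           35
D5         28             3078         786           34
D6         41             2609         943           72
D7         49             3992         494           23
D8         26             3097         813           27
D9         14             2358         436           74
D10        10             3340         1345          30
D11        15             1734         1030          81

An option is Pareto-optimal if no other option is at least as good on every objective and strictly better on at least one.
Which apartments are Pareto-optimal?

D1: not dominated.
D2: not dominated.
D3: not dominated (best commute).
D4: not dominated (best rent).
D5: dominated by D1 (commute 19≤28, rent 2849≤3078, size 1288≥786, walk score 74≥34).
D6: dominated by D11 (commute 15≤41, rent 1734≤2609, size 1030≥943, walk score 81≥72).
D7: dominated by D1 (commute 19≤49, rent 2849≤3992, size 1288≥494, walk score 74≥23).
D8: dominated by D1 (commute 19≤26, rent 2849≤3097, size 1288≥813, walk score 74≥27).
D9: not dominated.
D10: not dominated (best size).
D11: not dominated (best walk score).

D1, D2, D3, D4, D9, D10, D11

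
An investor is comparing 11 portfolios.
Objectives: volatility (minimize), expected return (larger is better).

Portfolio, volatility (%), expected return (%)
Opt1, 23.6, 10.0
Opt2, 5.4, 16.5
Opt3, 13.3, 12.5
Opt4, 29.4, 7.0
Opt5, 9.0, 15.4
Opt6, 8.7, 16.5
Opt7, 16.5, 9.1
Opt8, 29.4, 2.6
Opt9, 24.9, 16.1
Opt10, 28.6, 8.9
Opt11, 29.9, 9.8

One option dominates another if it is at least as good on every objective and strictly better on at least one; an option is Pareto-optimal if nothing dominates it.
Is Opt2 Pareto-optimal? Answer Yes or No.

Yes

Opt1: worse on volatility (23.6 vs 5.4).
Opt3: worse on volatility (13.3 vs 5.4).
Opt4: worse on volatility (29.4 vs 5.4).
Opt5: worse on volatility (9.0 vs 5.4).
Opt6: worse on volatility (8.7 vs 5.4).
Opt7: worse on volatility (16.5 vs 5.4).
Opt8: worse on volatility (29.4 vs 5.4).
Opt9: worse on volatility (24.9 vs 5.4).
Opt10: worse on volatility (28.6 vs 5.4).
Opt11: worse on volatility (29.9 vs 5.4).
No option is at least as good as Opt2 on every objective and strictly better on one.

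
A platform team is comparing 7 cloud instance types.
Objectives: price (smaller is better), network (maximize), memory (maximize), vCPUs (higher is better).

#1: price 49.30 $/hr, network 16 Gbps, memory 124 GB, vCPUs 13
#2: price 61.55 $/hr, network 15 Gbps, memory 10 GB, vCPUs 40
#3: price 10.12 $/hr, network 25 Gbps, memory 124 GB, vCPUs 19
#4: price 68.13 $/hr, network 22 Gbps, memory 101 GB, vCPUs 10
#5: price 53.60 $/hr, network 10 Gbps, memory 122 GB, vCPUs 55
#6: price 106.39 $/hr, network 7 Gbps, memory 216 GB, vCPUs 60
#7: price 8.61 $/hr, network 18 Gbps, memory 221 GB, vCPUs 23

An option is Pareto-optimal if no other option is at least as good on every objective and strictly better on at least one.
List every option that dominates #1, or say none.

#3, #7

#3: price 10.12≤49.30, network 25≥16, memory 124≥124, vCPUs 19≥13 — dominates #1.
#7: price 8.61≤49.30, network 18≥16, memory 221≥124, vCPUs 23≥13 — dominates #1.
Others (#2, #4, #5, #6) are each worse than #1 on at least one objective.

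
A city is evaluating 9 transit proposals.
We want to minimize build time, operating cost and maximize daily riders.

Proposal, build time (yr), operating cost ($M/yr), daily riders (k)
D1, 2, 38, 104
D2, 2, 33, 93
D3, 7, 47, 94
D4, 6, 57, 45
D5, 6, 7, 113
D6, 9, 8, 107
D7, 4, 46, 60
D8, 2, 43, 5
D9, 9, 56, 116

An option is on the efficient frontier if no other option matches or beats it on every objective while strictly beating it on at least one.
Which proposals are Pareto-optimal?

D1: not dominated.
D2: not dominated.
D3: dominated by D1 (build time 2≤7, operating cost 38≤47, daily riders 104≥94).
D4: dominated by D1 (build time 2≤6, operating cost 38≤57, daily riders 104≥45).
D5: not dominated (best operating cost).
D6: dominated by D5 (build time 6≤9, operating cost 7≤8, daily riders 113≥107).
D7: dominated by D1 (build time 2≤4, operating cost 38≤46, daily riders 104≥60).
D8: dominated by D1 (build time 2≤2, operating cost 38≤43, daily riders 104≥5).
D9: not dominated (best daily riders).

D1, D2, D5, D9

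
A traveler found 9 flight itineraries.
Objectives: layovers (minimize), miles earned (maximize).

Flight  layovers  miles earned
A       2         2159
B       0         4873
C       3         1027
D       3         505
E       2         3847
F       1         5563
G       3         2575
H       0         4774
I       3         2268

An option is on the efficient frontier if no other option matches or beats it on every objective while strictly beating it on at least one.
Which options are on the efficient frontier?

A: dominated by B (layovers 0≤2, miles earned 4873≥2159).
B: not dominated.
C: dominated by A (layovers 2≤3, miles earned 2159≥1027).
D: dominated by A (layovers 2≤3, miles earned 2159≥505).
E: dominated by B (layovers 0≤2, miles earned 4873≥3847).
F: not dominated (best miles earned).
G: dominated by B (layovers 0≤3, miles earned 4873≥2575).
H: dominated by B (layovers 0≤0, miles earned 4873≥4774).
I: dominated by B (layovers 0≤3, miles earned 4873≥2268).

B, F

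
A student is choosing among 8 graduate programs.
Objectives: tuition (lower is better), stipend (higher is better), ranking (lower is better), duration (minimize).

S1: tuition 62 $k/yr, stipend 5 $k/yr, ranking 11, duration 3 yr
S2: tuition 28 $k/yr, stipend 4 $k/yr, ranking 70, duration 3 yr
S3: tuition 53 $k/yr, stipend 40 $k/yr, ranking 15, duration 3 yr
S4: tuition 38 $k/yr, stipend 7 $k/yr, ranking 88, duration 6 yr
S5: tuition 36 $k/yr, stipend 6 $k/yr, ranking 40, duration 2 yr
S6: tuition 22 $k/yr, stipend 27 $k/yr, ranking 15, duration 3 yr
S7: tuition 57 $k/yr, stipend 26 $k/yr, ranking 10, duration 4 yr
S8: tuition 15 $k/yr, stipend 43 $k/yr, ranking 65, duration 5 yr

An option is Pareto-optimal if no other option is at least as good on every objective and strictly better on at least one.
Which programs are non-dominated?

S1, S3, S5, S6, S7, S8

S1: not dominated.
S2: dominated by S6 (tuition 22≤28, stipend 27≥4, ranking 15≤70, duration 3≤3).
S3: not dominated.
S4: dominated by S6 (tuition 22≤38, stipend 27≥7, ranking 15≤88, duration 3≤6).
S5: not dominated (best duration).
S6: not dominated.
S7: not dominated (best ranking).
S8: not dominated (best tuition).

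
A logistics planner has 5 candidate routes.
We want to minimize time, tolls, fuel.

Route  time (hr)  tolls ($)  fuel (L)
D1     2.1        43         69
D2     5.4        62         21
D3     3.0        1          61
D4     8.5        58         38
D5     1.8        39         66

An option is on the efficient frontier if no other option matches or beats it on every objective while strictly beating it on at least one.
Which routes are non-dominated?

D2, D3, D4, D5

D1: dominated by D5 (time 1.8≤2.1, tolls 39≤43, fuel 66≤69).
D2: not dominated (best fuel).
D3: not dominated (best tolls).
D4: not dominated.
D5: not dominated (best time).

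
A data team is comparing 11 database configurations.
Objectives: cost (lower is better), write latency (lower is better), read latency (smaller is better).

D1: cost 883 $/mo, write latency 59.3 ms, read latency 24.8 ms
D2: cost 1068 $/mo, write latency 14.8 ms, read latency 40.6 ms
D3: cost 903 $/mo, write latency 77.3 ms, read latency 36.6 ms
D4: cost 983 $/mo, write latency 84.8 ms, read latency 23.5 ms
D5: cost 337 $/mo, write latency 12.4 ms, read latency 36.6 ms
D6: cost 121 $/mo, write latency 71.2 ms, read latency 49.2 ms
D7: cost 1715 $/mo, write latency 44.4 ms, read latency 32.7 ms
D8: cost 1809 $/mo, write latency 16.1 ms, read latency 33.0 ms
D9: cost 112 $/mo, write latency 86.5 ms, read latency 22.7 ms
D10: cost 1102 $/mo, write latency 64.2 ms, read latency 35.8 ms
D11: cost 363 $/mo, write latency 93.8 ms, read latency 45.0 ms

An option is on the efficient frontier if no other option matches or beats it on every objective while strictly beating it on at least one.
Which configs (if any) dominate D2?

D5: cost 337≤1068, write latency 12.4≤14.8, read latency 36.6≤40.6 — dominates D2.
Others (D1, D3, D4, D6, D7, D8, D9, D10, D11) are each worse than D2 on at least one objective.

D5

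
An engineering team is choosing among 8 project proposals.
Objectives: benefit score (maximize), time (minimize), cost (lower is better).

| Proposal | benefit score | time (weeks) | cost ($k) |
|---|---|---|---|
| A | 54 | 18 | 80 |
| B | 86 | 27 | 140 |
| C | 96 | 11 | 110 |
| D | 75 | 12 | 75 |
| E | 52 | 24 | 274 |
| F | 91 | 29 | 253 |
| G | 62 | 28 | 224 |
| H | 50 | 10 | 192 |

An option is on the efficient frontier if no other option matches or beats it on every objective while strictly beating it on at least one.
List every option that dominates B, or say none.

C: benefit score 96≥86, time 11≤27, cost 110≤140 — dominates B.
Others (A, D, E, F, G, H) are each worse than B on at least one objective.

C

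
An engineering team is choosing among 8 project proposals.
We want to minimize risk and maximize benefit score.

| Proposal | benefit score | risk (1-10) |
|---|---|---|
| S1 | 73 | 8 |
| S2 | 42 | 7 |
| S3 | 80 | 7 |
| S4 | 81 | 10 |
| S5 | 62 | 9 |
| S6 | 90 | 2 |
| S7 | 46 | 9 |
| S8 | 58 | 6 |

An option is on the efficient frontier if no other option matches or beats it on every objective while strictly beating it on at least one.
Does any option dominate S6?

No

S1: worse on benefit score (73 vs 90).
S2: worse on benefit score (42 vs 90).
S3: worse on benefit score (80 vs 90).
S4: worse on benefit score (81 vs 90).
S5: worse on benefit score (62 vs 90).
S7: worse on benefit score (46 vs 90).
S8: worse on benefit score (58 vs 90).
No option is at least as good as S6 on every objective and strictly better on one.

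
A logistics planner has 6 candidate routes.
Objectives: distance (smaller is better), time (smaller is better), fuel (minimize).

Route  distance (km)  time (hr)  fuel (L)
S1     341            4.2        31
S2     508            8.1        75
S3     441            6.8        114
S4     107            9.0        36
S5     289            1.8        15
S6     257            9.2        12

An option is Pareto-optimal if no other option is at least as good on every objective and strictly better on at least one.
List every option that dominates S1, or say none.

S5: distance 289≤341, time 1.8≤4.2, fuel 15≤31 — dominates S1.
Others (S2, S3, S4, S6) are each worse than S1 on at least one objective.

S5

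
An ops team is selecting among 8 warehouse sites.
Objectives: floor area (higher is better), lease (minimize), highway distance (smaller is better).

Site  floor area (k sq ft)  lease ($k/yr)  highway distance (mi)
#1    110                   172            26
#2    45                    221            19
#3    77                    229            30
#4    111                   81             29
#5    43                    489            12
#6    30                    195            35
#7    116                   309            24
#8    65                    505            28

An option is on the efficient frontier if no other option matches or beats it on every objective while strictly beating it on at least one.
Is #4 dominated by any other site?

#1: worse on floor area (110 vs 111).
#2: worse on floor area (45 vs 111).
#3: worse on floor area (77 vs 111).
#5: worse on floor area (43 vs 111).
#6: worse on floor area (30 vs 111).
#7: worse on lease (309 vs 81).
#8: worse on floor area (65 vs 111).
No option is at least as good as #4 on every objective and strictly better on one.

No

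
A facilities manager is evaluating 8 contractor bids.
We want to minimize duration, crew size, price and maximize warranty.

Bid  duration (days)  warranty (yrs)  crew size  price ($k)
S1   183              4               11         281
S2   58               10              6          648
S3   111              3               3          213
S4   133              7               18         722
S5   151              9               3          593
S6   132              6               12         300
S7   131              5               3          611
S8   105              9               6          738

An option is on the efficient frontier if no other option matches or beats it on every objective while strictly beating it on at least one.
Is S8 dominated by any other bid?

S2 vs S8: duration 58≤105, warranty 10≥9, crew size 6≤6, price 648≤738 — S2 is at least as good on every objective and strictly better on at least one, so S2 dominates S8.

Yes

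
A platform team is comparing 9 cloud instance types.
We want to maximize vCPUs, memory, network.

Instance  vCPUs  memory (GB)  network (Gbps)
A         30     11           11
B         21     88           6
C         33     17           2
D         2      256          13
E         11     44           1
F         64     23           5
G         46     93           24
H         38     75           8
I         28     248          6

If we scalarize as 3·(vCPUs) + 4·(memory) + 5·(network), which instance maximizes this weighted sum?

A: 3·30 + 4·11 + 5·11 = 189
B: 3·21 + 4·88 + 5·6 = 445
C: 3·33 + 4·17 + 5·2 = 177
D: 3·2 + 4·256 + 5·13 = 1095
E: 3·11 + 4·44 + 5·1 = 214
F: 3·64 + 4·23 + 5·5 = 309
G: 3·46 + 4·93 + 5·24 = 630
H: 3·38 + 4·75 + 5·8 = 454
I: 3·28 + 4·248 + 5·6 = 1106
Highest: I at 1106.

I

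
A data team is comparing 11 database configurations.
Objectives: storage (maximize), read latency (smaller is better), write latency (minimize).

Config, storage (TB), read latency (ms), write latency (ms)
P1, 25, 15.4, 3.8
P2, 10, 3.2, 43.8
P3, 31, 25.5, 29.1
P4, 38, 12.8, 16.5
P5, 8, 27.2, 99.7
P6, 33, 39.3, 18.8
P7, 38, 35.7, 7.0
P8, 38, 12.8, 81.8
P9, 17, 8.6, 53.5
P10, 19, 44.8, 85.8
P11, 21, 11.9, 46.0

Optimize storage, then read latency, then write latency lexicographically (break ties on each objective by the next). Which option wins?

P4

First maximize storage: best is 38, kept {P4, P7, P8}.
Then minimize read latency: best is 12.8, kept {P4, P8}.
Then minimize write latency: best is 16.5, kept {P4}.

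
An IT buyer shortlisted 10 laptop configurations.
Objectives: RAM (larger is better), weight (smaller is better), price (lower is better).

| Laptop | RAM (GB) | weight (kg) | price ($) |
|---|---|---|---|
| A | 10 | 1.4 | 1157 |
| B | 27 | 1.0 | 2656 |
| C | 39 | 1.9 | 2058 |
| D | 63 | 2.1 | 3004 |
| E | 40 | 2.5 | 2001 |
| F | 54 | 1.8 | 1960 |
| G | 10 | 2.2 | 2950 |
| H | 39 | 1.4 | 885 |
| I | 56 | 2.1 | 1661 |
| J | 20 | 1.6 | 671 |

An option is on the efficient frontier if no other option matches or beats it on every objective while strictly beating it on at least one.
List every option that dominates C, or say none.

F: RAM 54≥39, weight 1.8≤1.9, price 1960≤2058 — dominates C.
H: RAM 39≥39, weight 1.4≤1.9, price 885≤2058 — dominates C.
Others (A, B, D, E, G, I, J) are each worse than C on at least one objective.

F, H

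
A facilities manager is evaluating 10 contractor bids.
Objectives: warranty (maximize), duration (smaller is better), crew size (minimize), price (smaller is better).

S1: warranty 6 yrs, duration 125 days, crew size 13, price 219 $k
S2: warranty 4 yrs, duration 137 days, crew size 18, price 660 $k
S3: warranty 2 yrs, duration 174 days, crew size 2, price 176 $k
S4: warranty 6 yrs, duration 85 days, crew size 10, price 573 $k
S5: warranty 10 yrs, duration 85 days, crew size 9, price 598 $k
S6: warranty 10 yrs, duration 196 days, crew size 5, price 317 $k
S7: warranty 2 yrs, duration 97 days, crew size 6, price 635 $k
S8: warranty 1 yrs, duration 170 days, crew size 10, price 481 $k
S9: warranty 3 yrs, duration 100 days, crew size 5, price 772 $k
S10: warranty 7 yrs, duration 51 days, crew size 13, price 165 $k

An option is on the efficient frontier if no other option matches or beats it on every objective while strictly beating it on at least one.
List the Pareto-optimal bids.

S3, S4, S5, S6, S7, S8, S9, S10

S1: dominated by S10 (warranty 7≥6, duration 51≤125, crew size 13≤13, price 165≤219).
S2: dominated by S1 (warranty 6≥4, duration 125≤137, crew size 13≤18, price 219≤660).
S3: not dominated (best crew size).
S4: not dominated.
S5: not dominated.
S6: not dominated.
S7: not dominated.
S8: not dominated.
S9: not dominated.
S10: not dominated (best duration).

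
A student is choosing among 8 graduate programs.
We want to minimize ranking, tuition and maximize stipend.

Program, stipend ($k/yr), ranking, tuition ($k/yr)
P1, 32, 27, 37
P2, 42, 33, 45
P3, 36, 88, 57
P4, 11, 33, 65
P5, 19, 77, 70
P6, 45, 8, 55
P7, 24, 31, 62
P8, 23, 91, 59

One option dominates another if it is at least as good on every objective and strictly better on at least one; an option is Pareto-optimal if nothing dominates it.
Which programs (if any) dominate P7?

P1: stipend 32≥24, ranking 27≤31, tuition 37≤62 — dominates P7.
P6: stipend 45≥24, ranking 8≤31, tuition 55≤62 — dominates P7.
Others (P2, P3, P4, P5, P8) are each worse than P7 on at least one objective.

P1, P6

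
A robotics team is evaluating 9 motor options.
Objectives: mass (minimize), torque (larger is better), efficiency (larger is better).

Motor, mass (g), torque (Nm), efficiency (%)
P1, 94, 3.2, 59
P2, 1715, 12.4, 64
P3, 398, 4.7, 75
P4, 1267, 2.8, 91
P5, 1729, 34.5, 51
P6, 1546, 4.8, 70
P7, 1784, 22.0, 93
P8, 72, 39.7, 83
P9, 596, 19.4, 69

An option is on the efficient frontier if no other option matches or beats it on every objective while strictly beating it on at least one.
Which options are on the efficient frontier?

P1: dominated by P8 (mass 72≤94, torque 39.7≥3.2, efficiency 83≥59).
P2: dominated by P8 (mass 72≤1715, torque 39.7≥12.4, efficiency 83≥64).
P3: dominated by P8 (mass 72≤398, torque 39.7≥4.7, efficiency 83≥75).
P4: not dominated.
P5: dominated by P8 (mass 72≤1729, torque 39.7≥34.5, efficiency 83≥51).
P6: dominated by P8 (mass 72≤1546, torque 39.7≥4.8, efficiency 83≥70).
P7: not dominated (best efficiency).
P8: not dominated (best mass).
P9: dominated by P8 (mass 72≤596, torque 39.7≥19.4, efficiency 83≥69).

P4, P7, P8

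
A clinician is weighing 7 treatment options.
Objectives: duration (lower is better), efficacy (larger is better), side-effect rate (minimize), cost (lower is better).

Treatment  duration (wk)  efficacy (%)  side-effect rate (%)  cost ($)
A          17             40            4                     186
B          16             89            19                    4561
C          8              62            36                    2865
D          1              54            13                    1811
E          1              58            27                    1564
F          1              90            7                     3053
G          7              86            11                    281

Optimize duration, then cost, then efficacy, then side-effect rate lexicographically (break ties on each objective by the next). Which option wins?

E

First minimize duration: best is 1, kept {D, E, F}.
Then minimize cost: best is 1564, kept {E}.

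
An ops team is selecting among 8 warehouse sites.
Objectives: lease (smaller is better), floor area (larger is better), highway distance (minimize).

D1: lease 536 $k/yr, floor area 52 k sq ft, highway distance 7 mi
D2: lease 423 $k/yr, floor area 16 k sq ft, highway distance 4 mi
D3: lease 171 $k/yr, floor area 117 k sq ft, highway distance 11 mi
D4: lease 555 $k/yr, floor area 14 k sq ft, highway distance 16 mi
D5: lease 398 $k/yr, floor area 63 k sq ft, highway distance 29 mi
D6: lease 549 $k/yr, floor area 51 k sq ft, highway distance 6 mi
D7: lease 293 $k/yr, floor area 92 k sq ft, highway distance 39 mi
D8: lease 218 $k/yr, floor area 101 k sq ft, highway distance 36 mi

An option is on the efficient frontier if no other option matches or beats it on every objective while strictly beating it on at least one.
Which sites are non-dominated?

D1, D2, D3, D6

D1: not dominated.
D2: not dominated (best highway distance).
D3: not dominated (best lease).
D4: dominated by D1 (lease 536≤555, floor area 52≥14, highway distance 7≤16).
D5: dominated by D3 (lease 171≤398, floor area 117≥63, highway distance 11≤29).
D6: not dominated.
D7: dominated by D3 (lease 171≤293, floor area 117≥92, highway distance 11≤39).
D8: dominated by D3 (lease 171≤218, floor area 117≥101, highway distance 11≤36).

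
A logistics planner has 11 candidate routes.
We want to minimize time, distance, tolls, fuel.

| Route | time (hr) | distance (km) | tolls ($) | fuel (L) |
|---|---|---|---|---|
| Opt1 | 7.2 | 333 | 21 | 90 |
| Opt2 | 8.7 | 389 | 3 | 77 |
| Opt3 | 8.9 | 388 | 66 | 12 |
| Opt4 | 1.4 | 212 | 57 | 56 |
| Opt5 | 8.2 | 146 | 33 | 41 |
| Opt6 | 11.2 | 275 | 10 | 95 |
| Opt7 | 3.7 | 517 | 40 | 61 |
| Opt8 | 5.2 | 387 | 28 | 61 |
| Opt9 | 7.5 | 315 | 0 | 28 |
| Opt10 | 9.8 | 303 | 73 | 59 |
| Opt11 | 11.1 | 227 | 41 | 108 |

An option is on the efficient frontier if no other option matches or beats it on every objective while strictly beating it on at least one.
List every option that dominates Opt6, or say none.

Opt1: worse on distance (333 vs 275).
Opt2: worse on distance (389 vs 275).
Opt3: worse on distance (388 vs 275).
Opt4: worse on tolls (57 vs 10).
Opt5: worse on tolls (33 vs 10).
Opt7: worse on distance (517 vs 275).
Opt8: worse on distance (387 vs 275).
Opt9: worse on distance (315 vs 275).
Opt10: worse on distance (303 vs 275).
Opt11: worse on tolls (41 vs 10).
No option dominates Opt6.

none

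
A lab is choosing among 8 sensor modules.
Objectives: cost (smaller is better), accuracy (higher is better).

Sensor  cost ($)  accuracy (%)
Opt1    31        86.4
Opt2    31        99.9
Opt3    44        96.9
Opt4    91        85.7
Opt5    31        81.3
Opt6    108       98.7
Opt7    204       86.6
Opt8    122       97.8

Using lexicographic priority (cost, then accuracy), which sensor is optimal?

Opt2

First minimize cost: best is 31, kept {Opt1, Opt2, Opt5}.
Then maximize accuracy: best is 99.9, kept {Opt2}.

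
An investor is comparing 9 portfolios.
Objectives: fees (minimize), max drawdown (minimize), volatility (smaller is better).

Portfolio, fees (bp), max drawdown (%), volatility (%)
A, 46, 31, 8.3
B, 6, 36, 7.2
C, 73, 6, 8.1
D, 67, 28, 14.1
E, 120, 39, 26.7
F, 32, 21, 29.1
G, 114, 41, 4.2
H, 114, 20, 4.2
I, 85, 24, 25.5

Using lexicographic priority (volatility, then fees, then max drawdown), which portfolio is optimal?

H

First minimize volatility: best is 4.2, kept {G, H}.
Then minimize fees: best is 114, kept {G, H}.
Then minimize max drawdown: best is 20, kept {H}.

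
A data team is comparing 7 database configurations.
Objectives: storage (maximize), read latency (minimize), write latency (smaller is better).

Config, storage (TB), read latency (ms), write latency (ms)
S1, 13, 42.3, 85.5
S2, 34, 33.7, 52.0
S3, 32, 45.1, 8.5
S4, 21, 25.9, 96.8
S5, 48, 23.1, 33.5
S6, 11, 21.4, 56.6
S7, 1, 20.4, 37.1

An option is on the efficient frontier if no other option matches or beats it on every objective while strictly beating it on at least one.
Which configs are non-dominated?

S1: dominated by S2 (storage 34≥13, read latency 33.7≤42.3, write latency 52.0≤85.5).
S2: dominated by S5 (storage 48≥34, read latency 23.1≤33.7, write latency 33.5≤52.0).
S3: not dominated (best write latency).
S4: dominated by S5 (storage 48≥21, read latency 23.1≤25.9, write latency 33.5≤96.8).
S5: not dominated (best storage).
S6: not dominated.
S7: not dominated (best read latency).

S3, S5, S6, S7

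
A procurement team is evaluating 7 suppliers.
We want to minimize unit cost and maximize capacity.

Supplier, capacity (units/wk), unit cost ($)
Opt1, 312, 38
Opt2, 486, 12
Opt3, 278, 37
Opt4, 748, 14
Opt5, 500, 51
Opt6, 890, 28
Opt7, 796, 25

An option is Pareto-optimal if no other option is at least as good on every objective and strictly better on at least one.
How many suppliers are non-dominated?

4

Opt1: dominated by Opt2 (capacity 486≥312, unit cost 12≤38).
Opt2: not dominated (best unit cost).
Opt3: dominated by Opt2 (capacity 486≥278, unit cost 12≤37).
Opt4: not dominated.
Opt5: dominated by Opt4 (capacity 748≥500, unit cost 14≤51).
Opt6: not dominated (best capacity).
Opt7: not dominated.
Pareto-optimal: Opt2, Opt4, Opt6, Opt7 → 4.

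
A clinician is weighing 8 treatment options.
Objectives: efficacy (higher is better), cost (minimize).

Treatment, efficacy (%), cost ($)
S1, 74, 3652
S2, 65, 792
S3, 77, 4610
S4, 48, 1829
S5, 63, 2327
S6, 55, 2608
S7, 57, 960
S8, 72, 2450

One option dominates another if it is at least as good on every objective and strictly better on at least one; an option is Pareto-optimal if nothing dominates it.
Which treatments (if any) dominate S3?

S1: worse on efficacy (74 vs 77).
S2: worse on efficacy (65 vs 77).
S4: worse on efficacy (48 vs 77).
S5: worse on efficacy (63 vs 77).
S6: worse on efficacy (55 vs 77).
S7: worse on efficacy (57 vs 77).
S8: worse on efficacy (72 vs 77).
No option dominates S3.

none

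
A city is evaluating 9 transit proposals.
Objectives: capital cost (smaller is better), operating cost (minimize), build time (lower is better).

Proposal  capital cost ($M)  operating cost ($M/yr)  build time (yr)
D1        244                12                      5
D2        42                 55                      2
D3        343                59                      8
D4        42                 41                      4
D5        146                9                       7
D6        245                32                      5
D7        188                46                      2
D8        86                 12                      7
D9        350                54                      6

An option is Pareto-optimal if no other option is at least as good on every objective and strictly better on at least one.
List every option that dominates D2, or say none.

none

D1: worse on capital cost (244 vs 42).
D3: worse on capital cost (343 vs 42).
D4: worse on build time (4 vs 2).
D5: worse on capital cost (146 vs 42).
D6: worse on capital cost (245 vs 42).
D7: worse on capital cost (188 vs 42).
D8: worse on capital cost (86 vs 42).
D9: worse on capital cost (350 vs 42).
No option dominates D2.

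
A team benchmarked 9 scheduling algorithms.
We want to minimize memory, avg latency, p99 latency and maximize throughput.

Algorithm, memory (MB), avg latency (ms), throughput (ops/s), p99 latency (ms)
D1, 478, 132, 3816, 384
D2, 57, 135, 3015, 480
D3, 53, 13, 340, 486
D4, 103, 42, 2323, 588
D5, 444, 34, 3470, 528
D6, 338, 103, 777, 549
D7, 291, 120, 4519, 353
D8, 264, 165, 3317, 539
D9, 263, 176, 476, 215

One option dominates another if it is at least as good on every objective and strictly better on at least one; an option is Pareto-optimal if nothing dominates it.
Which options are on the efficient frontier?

D1: dominated by D7 (memory 291≤478, avg latency 120≤132, throughput 4519≥3816, p99 latency 353≤384).
D2: not dominated.
D3: not dominated (best memory).
D4: not dominated.
D5: not dominated.
D6: not dominated.
D7: not dominated (best throughput).
D8: not dominated.
D9: not dominated (best p99 latency).

D2, D3, D4, D5, D6, D7, D8, D9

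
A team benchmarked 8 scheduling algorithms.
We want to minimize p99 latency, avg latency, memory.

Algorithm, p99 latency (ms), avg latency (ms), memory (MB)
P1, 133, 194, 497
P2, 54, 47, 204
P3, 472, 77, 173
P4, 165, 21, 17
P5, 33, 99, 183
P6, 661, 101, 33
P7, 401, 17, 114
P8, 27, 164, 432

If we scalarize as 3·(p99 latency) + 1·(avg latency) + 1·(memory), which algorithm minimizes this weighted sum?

P5

P1: 3·133 + 1·194 + 1·497 = 1090
P2: 3·54 + 1·47 + 1·204 = 413
P3: 3·472 + 1·77 + 1·173 = 1666
P4: 3·165 + 1·21 + 1·17 = 533
P5: 3·33 + 1·99 + 1·183 = 381
P6: 3·661 + 1·101 + 1·33 = 2117
P7: 3·401 + 1·17 + 1·114 = 1334
P8: 3·27 + 1·164 + 1·432 = 677
Lowest: P5 at 381.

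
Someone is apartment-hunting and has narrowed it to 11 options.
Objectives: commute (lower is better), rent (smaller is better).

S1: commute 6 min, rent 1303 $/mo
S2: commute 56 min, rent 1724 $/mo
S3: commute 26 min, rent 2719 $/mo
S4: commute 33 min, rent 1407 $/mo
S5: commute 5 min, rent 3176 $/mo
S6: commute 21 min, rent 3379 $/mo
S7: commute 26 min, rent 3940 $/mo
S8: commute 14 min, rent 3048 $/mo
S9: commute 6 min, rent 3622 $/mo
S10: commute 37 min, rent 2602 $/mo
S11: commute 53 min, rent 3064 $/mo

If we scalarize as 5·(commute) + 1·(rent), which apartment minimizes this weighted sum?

S1: 5·6 + 1·1303 = 1333
S2: 5·56 + 1·1724 = 2004
S3: 5·26 + 1·2719 = 2849
S4: 5·33 + 1·1407 = 1572
S5: 5·5 + 1·3176 = 3201
S6: 5·21 + 1·3379 = 3484
S7: 5·26 + 1·3940 = 4070
S8: 5·14 + 1·3048 = 3118
S9: 5·6 + 1·3622 = 3652
S10: 5·37 + 1·2602 = 2787
S11: 5·53 + 1·3064 = 3329
Lowest: S1 at 1333.

S1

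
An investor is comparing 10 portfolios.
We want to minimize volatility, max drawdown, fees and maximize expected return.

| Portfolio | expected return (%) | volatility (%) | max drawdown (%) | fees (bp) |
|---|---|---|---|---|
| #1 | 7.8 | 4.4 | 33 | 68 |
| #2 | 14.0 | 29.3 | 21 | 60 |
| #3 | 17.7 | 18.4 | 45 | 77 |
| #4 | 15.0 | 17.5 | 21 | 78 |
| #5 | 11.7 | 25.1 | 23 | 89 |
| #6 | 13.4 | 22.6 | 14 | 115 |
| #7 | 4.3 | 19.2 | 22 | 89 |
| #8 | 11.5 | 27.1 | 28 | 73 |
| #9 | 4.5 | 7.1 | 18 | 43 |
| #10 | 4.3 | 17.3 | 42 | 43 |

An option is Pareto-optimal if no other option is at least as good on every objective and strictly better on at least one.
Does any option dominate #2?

#1: worse on expected return (7.8 vs 14.0).
#3: worse on max drawdown (45 vs 21).
#4: worse on fees (78 vs 60).
#5: worse on expected return (11.7 vs 14.0).
#6: worse on expected return (13.4 vs 14.0).
#7: worse on expected return (4.3 vs 14.0).
#8: worse on expected return (11.5 vs 14.0).
#9: worse on expected return (4.5 vs 14.0).
#10: worse on expected return (4.3 vs 14.0).
No option is at least as good as #2 on every objective and strictly better on one.

No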